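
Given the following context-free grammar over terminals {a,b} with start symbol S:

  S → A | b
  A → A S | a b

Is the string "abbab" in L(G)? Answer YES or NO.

Convert to CNF:
  S -> A S | T0 T1 | b
  A -> A S | T0 T1
  T0 -> a
  T1 -> b

CYK fill:
  [0..0]={T0}  "a"  orig:{}
  [1..1]={S,T1}  "b"  orig:{S}
  [2..2]={S,T1}  "b"  orig:{S}
  [3..3]={T0}  "a"  orig:{}
  [4..4]={S,T1}  "b"  orig:{S}
  [0..1]={A,S}  "ab"
  [1..2]=∅  "bb"
  [2..3]=∅  "ba"
  [3..4]={A,S}  "ab"
  [0..2]={A,S}  "abb"
  [1..3]=∅  "bba"
  [2..4]=∅  "bab"
  [0..3]=∅  "abba"
  [1..4]=∅  "bbab"
  [0..4]={A,S}  "abbab"

S ∈ T[0,4] ⇒ YES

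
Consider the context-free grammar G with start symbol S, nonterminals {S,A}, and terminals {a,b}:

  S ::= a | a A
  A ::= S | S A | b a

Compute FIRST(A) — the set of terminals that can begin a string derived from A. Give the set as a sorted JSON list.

FIRST iteration:
round 1:
  A via A→b a: +{b}
  S via S→a: +{a}
  FIRST[S]={a}  FIRST[A]={b}
round 2:
  A via A→S: +{a}
  FIRST[S]={a}  FIRST[A]={a,b}
round 3: (stable)
  FIRST[S]={a}  FIRST[A]={a,b}

FIRST(A) = ["a", "b"]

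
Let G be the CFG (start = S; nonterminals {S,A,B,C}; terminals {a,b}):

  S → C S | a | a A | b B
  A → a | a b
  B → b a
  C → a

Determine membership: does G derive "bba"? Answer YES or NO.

CNF form of G:
  S -> C S | T0 A | T1 B | a
  A -> T0 T1 | a
  B -> T1 T0
  C -> a
  T0 -> a
  T1 -> b

CYK fill:
  T[0,0] 'b' = {T1}  orig:{}
  T[1,1] 'b' = {T1}  orig:{}
  T[2,2] 'a' = {A,C,S,T0}  orig:{A,C,S}
  T[0,1] 'bb' = ∅
  T[1,2] 'ba' = {B}
  T[0,2] 'bba' = {S}

S ∈ T[0,2] ⇒ YES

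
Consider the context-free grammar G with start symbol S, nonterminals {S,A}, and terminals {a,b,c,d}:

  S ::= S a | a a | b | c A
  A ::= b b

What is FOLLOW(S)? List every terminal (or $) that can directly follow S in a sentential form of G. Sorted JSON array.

Compute FIRST by fixpoint:
[1]
  A via A→b b: +{b}
  S via S→a a: +{a}
  S via S→b: +{b}
  S via S→c A: +{c}
  S: {a,b,c}  A: {b}
[2] (stable)
  S: {a,b,c}  A: {b}

FOLLOW iteration:
FOLLOW(S) := {$}
round 1:
  S→S a: FOLLOW(S) ⊇ FIRST(a) = {a}; new: +{a}
  S→c A: FOLLOW(A) ⊇ FOLLOW(S) ⊇ {$,a}; new: +{$,a}
  FOLLOW(S)={$,a}  FOLLOW(A)={$,a}
round 2: (stable)
  FOLLOW(S)={$,a}  FOLLOW(A)={$,a}

FOLLOW(S) = ["$", "a"]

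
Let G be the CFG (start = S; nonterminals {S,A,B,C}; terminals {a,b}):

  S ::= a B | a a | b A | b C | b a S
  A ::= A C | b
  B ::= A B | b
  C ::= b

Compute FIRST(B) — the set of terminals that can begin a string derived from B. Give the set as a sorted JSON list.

Compute FIRST by fixpoint:
round 1:
  A via A→b: +{b}
  B via B→A B: +{b}
  C via C→b: +{b}
  S via S→a B: +{a}
  S via S→b A: +{b}
  FIRST[S]={a,b}  FIRST[A]={b}  FIRST[B]={b}  FIRST[C]={b}
round 2: (stable)
  FIRST[S]={a,b}  FIRST[A]={b}  FIRST[B]={b}  FIRST[C]={b}

FIRST(B) = ["b"]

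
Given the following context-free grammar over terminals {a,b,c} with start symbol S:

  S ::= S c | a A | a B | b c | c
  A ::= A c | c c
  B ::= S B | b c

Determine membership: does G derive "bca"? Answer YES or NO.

Convert to CNF:
  S -> S T0 | T1 T0 | T2 A | T2 B | c
  A -> A T0 | T0 T0
  B -> S B | T1 T0
  T0 -> c
  T1 -> b
  T2 -> a

CYK table (by increasing span):
  T[0,0] 'b' = {T1}  orig:{}
  T[1,1] 'c' = {S,T0}  orig:{S}
  T[2,2] 'a' = {T2}  orig:{}
  T[0,1] 'bc' = {B,S}
  T[1,2] 'ca' = ∅
  T[0,2] 'bca' = ∅

S ∉ T[0,2] ⇒ NO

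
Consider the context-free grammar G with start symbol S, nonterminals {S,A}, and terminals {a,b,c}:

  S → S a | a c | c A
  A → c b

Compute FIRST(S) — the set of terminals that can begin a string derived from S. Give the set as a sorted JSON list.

FIRST iteration:
round 1:
  A via A→c b: +{c}
  S via S→a c: +{a}
  S via S→c A: +{c}
  FIRST(S)={a,c}  FIRST(A)={c}
round 2: done
  FIRST(S)={a,c}  FIRST(A)={c}

FIRST(S) = ["a", "c"]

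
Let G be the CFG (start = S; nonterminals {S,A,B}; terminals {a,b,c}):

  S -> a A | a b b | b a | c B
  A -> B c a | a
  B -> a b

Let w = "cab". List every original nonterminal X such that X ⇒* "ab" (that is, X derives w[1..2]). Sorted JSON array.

CNF form of G:
  S -> T0 B | T1 A | T1 X4 | T2 T1
  A -> B X3 | a
  B -> T1 T2
  T0 -> c
  T1 -> a
  T2 -> b
  X3 -> T0 T1
  X4 -> T2 T2

Fill CYK table bottom-up (cells [i..j] with 1 ≤ i ≤ j ≤ 2 only):
  [1..1]={A,T1}  "a"  orig:{A}
  [2..2]={T2}  "b"  orig:{}
  [1..2]={B}  "ab"

Original NTs in T[1,2] deriving "ab": ["B"]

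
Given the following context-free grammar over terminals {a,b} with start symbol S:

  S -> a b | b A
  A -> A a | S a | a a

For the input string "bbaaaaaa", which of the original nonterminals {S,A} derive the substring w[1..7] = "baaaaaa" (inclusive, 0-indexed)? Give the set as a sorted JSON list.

Convert to CNF:
  S -> T0 T1 | T1 A
  A -> A T0 | S T0 | T0 T0
  T0 -> a
  T1 -> b

Fill CYK table bottom-up, restricted to cells inside w[1..7]:
  cell(1,1) b: {T1}  orig:{}
  cell(2,2) a: {T0}  orig:{}
  cell(3,3) a: {T0}  orig:{}
  cell(4,4) a: {T0}  orig:{}
  cell(5,5) a: {T0}  orig:{}
  cell(6,6) a: {T0}  orig:{}
  cell(7,7) a: {T0}  orig:{}
  cell(1,2) ba: ∅
  cell(2,3) aa: {A}
  cell(3,4) aa: {A}
  cell(4,5) aa: {A}
  cell(5,6) aa: {A}
  cell(6,7) aa: {A}
  cell(1,3) baa: {S}
  cell(2,4) aaa: {A}
  cell(3,5) aaa: {A}
  cell(4,6) aaa: {A}
  cell(5,7) aaa: {A}
  cell(1,4) baaa: {A,S}
  cell(2,5) aaaa: {A}
  cell(3,6) aaaa: {A}
  cell(4,7) aaaa: {A}
  cell(1,5) baaaa: {A,S}
  cell(2,6) aaaaa: {A}
  cell(3,7) aaaaa: {A}
  cell(1,6) baaaaa: {A,S}
  cell(2,7) aaaaaa: {A}
  cell(1,7) baaaaaa: {A,S}

Original NTs in T[1,7] deriving "baaaaaa": ["A", "S"]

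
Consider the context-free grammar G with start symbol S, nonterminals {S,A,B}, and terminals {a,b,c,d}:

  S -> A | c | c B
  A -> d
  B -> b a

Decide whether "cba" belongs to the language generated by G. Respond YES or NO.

Convert to CNF:
  S -> T2 B | c | d
  A -> d
  B -> T0 T1
  T0 -> b
  T1 -> a
  T2 -> c

CYK table (by increasing span):
  cell(0,0) c: {S,T2}  orig:{S}
  cell(1,1) b: {T0}  orig:{}
  cell(2,2) a: {T1}  orig:{}
  cell(0,1) cb: ∅
  cell(1,2) ba: {B}
  cell(0,2) cba: {S}

S ∈ T[0,2] ⇒ YES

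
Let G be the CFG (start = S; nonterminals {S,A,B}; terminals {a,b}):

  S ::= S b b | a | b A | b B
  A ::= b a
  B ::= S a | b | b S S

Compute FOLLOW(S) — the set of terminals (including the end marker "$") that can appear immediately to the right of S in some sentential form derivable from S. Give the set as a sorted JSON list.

Compute FIRST by fixpoint:
pass 1:
  A via A→b a: +{b}
  B via B→b: +{b}
  S via S→a: +{a}
  S via S→b A: +{b}
  S: {a,b}  A: {b}  B: {b}
pass 2:
  B via B→S a: +{a}
  S: {a,b}  A: {b}  B: {a,b}
pass 3: (stable)
  S: {a,b}  A: {b}  B: {a,b}

FOLLOW sets:
seed FOLLOW(S) with $
round 1:
  B→S a: FOLLOW(S) ⊇ FIRST(a) = {a}; new: +{a}
  B→b S S: FOLLOW(S) ⊇ FIRST(S) = {a,b}; new: +{b}
  S→b A: FOLLOW(A) ⊇ FOLLOW(S) ⊇ {$,a,b}; new: +{$,a,b}
  S→b B: FOLLOW(B) ⊇ FOLLOW(S) ⊇ {$,a,b}; new: +{$,a,b}
  FOLLOW[S]={$,a,b}  FOLLOW[A]={$,a,b}  FOLLOW[B]={$,a,b}
round 2: — fixpoint
  FOLLOW[S]={$,a,b}  FOLLOW[A]={$,a,b}  FOLLOW[B]={$,a,b}

FOLLOW(S) = ["$", "a", "b"]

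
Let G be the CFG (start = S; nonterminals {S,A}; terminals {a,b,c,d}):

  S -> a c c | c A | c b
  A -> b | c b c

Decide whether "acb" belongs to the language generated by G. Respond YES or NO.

CNF form of G:
  S -> T0 A | T0 T1 | T2 X4
  A -> T0 X3 | b
  T0 -> c
  T1 -> b
  T2 -> a
  X3 -> T1 T0
  X4 -> T0 T0

CYK table (by increasing span):
  T[0,0] 'a' = {T2}  orig:{}
  T[1,1] 'c' = {T0}  orig:{}
  T[2,2] 'b' = {A,T1}  orig:{A}
  T[0,1] 'ac' = ∅
  T[1,2] 'cb' = {S}
  T[0,2] 'acb' = ∅

S ∉ T[0,2] ⇒ NO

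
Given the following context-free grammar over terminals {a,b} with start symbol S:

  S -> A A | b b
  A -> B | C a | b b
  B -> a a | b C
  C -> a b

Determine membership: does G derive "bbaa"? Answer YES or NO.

Convert to CNF:
  S -> A A | T1 T1
  A -> C T0 | T0 T0 | T1 C | T1 T1
  B -> T0 T0 | T1 C
  C -> T0 T1
  T0 -> a
  T1 -> b

CYK table (by increasing span):
  [0..0]={T1}  "b"  orig:{}
  [1..1]={T1}  "b"  orig:{}
  [2..2]={T0}  "a"  orig:{}
  [3..3]={T0}  "a"  orig:{}
  [0..1]={A,S}  "bb"
  [1..2]=∅  "ba"
  [2..3]={A,B}  "aa"
  [0..2]=∅  "bba"
  [1..3]=∅  "baa"
  [0..3]={S}  "bbaa"

S ∈ T[0,3] ⇒ YES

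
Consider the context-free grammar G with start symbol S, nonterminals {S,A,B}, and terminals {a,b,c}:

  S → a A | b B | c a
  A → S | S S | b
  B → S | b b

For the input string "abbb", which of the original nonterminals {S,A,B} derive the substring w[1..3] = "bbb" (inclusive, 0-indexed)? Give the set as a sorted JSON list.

Convert to CNF:
  S -> T0 A | T1 B | T2 T0
  A -> S S | T0 A | T1 B | T2 T0 | b
  B -> T0 A | T1 B | T1 T1 | T2 T0
  T0 -> a
  T1 -> b
  T2 -> c

CYK fill — only the sub-triangle for w[1..3]:
  T[1,1] 'b' = {A,T1}  orig:{A}
  T[2,2] 'b' = {A,T1}  orig:{A}
  T[3,3] 'b' = {A,T1}  orig:{A}
  T[1,2] 'bb' = {B}
  T[2,3] 'bb' = {B}
  T[1,3] 'bbb' = {A,B,S}

Original NTs in T[1,3] deriving "bbb": ["A", "B", "S"]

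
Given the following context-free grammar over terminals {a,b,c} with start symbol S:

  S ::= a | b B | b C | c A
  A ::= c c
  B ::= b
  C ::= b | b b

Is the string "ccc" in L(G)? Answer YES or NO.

CNF form of G:
  S -> T0 A | T1 B | T1 C | a
  A -> T0 T0
  B -> b
  C -> T1 T1 | b
  T0 -> c
  T1 -> b

CYK table (by increasing span):
  cell(0,0) c: {T0}  orig:{}
  cell(1,1) c: {T0}  orig:{}
  cell(2,2) c: {T0}  orig:{}
  cell(0,1) cc: {A}
  cell(1,2) cc: {A}
  cell(0,2) ccc: {S}

S ∈ T[0,2] ⇒ YES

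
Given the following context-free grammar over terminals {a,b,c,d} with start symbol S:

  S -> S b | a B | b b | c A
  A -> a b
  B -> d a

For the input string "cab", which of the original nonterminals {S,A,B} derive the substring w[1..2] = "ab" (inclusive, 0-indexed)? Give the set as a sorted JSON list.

CNF form of G:
  S -> S T1 | T0 B | T1 T1 | T3 A
  A -> T0 T1
  B -> T2 T0
  T0 -> a
  T1 -> b
  T2 -> d
  T3 -> c

Fill CYK table bottom-up (cells [i..j] with 1 ≤ i ≤ j ≤ 2 only):
  [1..1]={T0}  "a"  orig:{}
  [2..2]={T1}  "b"  orig:{}
  [1..2]={A}  "ab"

Original NTs in T[1,2] deriving "ab": ["A"]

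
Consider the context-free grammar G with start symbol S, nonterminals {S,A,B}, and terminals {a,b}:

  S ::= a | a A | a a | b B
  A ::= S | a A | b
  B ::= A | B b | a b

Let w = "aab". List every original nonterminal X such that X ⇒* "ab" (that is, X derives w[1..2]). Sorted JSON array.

CNF form of G:
  S -> T0 A | T0 T0 | T1 B | a
  A -> T0 A | T0 T0 | T1 B | a | b
  B -> B T1 | T0 A | T0 T0 | T0 T1 | T1 B | a | b
  T0 -> a
  T1 -> b

CYK table (by increasing span) — only the sub-triangle for w[1..2]:
  [1..1]={A,B,S,T0}  "a"  orig:{A,B,S}
  [2..2]={A,B,T1}  "b"  orig:{A,B}
  [1..2]={A,B,S}  "ab"

Original NTs in T[1,2] deriving "ab": ["A", "B", "S"]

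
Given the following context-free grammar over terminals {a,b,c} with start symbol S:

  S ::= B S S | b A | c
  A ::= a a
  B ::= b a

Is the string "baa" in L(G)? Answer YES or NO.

Convert to CNF:
  S -> B X2 | T1 A | c
  A -> T0 T0
  B -> T1 T0
  T0 -> a
  T1 -> b
  X2 -> S S

CYK table (by increasing span):
  cell(0,0) b: {T1}  orig:{}
  cell(1,1) a: {T0}  orig:{}
  cell(2,2) a: {T0}  orig:{}
  cell(0,1) ba: {B}
  cell(1,2) aa: {A}
  cell(0,2) baa: {S}

S ∈ T[0,2] ⇒ YES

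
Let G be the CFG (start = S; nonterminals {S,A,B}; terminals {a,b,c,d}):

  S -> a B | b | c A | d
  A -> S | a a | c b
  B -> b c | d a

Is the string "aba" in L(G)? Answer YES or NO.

CNF form of G:
  S -> T0 B | T1 A | b | d
  A -> T0 B | T0 T0 | T1 A | T1 T2 | b | d
  B -> T2 T1 | T3 T0
  T0 -> a
  T1 -> c
  T2 -> b
  T3 -> d

CYK table (by increasing span):
  T[0,0] 'a' = {T0}  orig:{}
  T[1,1] 'b' = {A,S,T2}  orig:{A,S}
  T[2,2] 'a' = {T0}  orig:{}
  T[0,1] 'ab' = ∅
  T[1,2] 'ba' = ∅
  T[0,2] 'aba' = ∅

S ∉ T[0,2] ⇒ NO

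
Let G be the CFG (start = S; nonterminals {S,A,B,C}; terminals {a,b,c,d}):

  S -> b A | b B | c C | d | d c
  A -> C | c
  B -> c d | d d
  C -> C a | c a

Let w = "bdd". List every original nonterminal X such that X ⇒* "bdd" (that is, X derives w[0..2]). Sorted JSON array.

CNF form of G:
  S -> T1 C | T2 T1 | T3 A | T3 B | d
  A -> C T0 | T1 T0 | c
  B -> T1 T2 | T2 T2
  C -> C T0 | T1 T0
  T0 -> a
  T1 -> c
  T2 -> d
  T3 -> b

CYK table (by increasing span), restricted to cells inside w[0..2]:
  cell(0,0) b: {T3}  orig:{}
  cell(1,1) d: {S,T2}  orig:{S}
  cell(2,2) d: {S,T2}  orig:{S}
  cell(0,1) bd: ∅
  cell(1,2) dd: {B}
  cell(0,2) bdd: {S}

Original NTs in T[0,2] deriving "bdd": ["S"]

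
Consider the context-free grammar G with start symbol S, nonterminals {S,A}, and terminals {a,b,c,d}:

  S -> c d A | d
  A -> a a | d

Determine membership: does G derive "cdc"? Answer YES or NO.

CNF form of G:
  S -> T1 X3 | d
  A -> T0 T0 | d
  T0 -> a
  T1 -> c
  T2 -> d
  X3 -> T2 A

CYK table (by increasing span):
  [0..0]={T1}  "c"  orig:{}
  [1..1]={A,S,T2}  "d"  orig:{A,S}
  [2..2]={T1}  "c"  orig:{}
  [0..1]=∅  "cd"
  [1..2]=∅  "dc"
  [0..2]=∅  "cdc"

S ∉ T[0,2] ⇒ NO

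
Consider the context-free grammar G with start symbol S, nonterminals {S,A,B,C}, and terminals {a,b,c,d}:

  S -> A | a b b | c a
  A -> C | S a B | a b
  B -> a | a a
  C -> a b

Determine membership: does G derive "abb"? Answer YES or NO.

Convert to CNF:
  S -> S X4 | T0 T1 | T0 X5 | T2 T0
  A -> S X3 | T0 T1
  B -> T0 T0 | a
  C -> T0 T1
  T0 -> a
  T1 -> b
  T2 -> c
  X3 -> T0 B
  X4 -> T0 B
  X5 -> T1 T1

Fill CYK table bottom-up:
  T[0,0] 'a' = {B,T0}  orig:{B}
  T[1,1] 'b' = {T1}  orig:{}
  T[2,2] 'b' = {T1}  orig:{}
  T[0,1] 'ab' = {A,C,S}
  T[1,2] 'bb' = {X5}  orig:{}
  T[0,2] 'abb' = {S}

S ∈ T[0,2] ⇒ YES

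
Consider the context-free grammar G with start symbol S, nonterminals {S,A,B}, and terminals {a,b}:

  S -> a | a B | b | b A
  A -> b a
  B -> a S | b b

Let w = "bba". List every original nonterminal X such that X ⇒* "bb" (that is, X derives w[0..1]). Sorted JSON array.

Convert to CNF:
  S -> T0 A | T1 B | a | b
  A -> T0 T1
  B -> T0 T0 | T1 S
  T0 -> b
  T1 -> a

Fill CYK table bottom-up, restricted to cells inside w[0..1]:
  cell(0,0) b: {S,T0}  orig:{S}
  cell(1,1) b: {S,T0}  orig:{S}
  cell(0,1) bb: {B}

Original NTs in T[0,1] deriving "bb": ["B"]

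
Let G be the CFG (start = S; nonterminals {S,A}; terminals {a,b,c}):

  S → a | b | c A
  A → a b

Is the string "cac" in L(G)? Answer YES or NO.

Convert to CNF:
  S -> T2 A | a | b
  A -> T0 T1
  T0 -> a
  T1 -> b
  T2 -> c

CYK table (by increasing span):
  [0..0]={T2}  "c"  orig:{}
  [1..1]={S,T0}  "a"  orig:{S}
  [2..2]={T2}  "c"  orig:{}
  [0..1]=∅  "ca"
  [1..2]=∅  "ac"
  [0..2]=∅  "cac"

S ∉ T[0,2] ⇒ NO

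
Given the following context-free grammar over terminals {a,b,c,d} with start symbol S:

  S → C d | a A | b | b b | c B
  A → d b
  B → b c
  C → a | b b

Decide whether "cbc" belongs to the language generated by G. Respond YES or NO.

CNF form of G:
  S -> C T0 | T1 T1 | T2 B | T3 A | b
  A -> T0 T1
  B -> T1 T2
  C -> T1 T1 | a
  T0 -> d
  T1 -> b
  T2 -> c
  T3 -> a

Fill CYK table bottom-up:
  cell(0,0) c: {T2}  orig:{}
  cell(1,1) b: {S,T1}  orig:{S}
  cell(2,2) c: {T2}  orig:{}
  cell(0,1) cb: ∅
  cell(1,2) bc: {B}
  cell(0,2) cbc: {S}

S ∈ T[0,2] ⇒ YES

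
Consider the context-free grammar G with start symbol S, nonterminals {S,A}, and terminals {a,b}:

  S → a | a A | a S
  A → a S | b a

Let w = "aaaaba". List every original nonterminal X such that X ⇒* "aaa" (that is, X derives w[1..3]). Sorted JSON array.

CNF form of G:
  S -> T0 A | T0 S | a
  A -> T0 S | T1 T0
  T0 -> a
  T1 -> b

CYK table (by increasing span) — only the sub-triangle for w[1..3]:
  [1..1]={S,T0}  "a"  orig:{S}
  [2..2]={S,T0}  "a"  orig:{S}
  [3..3]={S,T0}  "a"  orig:{S}
  [1..2]={A,S}  "aa"
  [2..3]={A,S}  "aa"
  [1..3]={A,S}  "aaa"

Original NTs in T[1,3] deriving "aaa": ["A", "S"]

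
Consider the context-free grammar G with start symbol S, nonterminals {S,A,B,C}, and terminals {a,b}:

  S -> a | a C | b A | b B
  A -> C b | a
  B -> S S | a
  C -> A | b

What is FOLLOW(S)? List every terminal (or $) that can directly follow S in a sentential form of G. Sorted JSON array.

FIRST iteration:
round 1:
  A via A→a: +{a}
  B via B→a: +{a}
  C via C→A: +{a}
  C via C→b: +{b}
  S via S→a: +{a}
  S via S→b A: +{b}
  S: {a,b}  A: {a}  B: {a}  C: {a,b}
round 2:
  A via A→C b: +{b}
  B via B→S S: +{b}
  S: {a,b}  A: {a,b}  B: {a,b}  C: {a,b}
round 3: done
  S: {a,b}  A: {a,b}  B: {a,b}  C: {a,b}

FOLLOW sets:
initialize: $ ∈ FOLLOW(S)
[1]
  A→C b: FOLLOW(C) ⊇ FIRST(b) = {b}; new: +{b}
  B→S S: FOLLOW(S) ⊇ FIRST(S) = {a,b}; new: +{a,b}
  C→A: FOLLOW(A) ⊇ FOLLOW(C) ⊇ {b}; new: +{b}
  S→a C: FOLLOW(C) ⊇ FOLLOW(S) ⊇ {$,a,b}; new: +{$,a}
  S→b A: FOLLOW(A) ⊇ FOLLOW(S) ⊇ {$,a,b}; new: +{$,a}
  S→b B: FOLLOW(B) ⊇ FOLLOW(S) ⊇ {$,a,b}; new: +{$,a,b}
  FOLLOW[S]={$,a,b}  FOLLOW[A]={$,a,b}  FOLLOW[B]={$,a,b}  FOLLOW[C]={$,a,b}
[2] done
  FOLLOW[S]={$,a,b}  FOLLOW[A]={$,a,b}  FOLLOW[B]={$,a,b}  FOLLOW[C]={$,a,b}

FOLLOW(S) = ["$", "a", "b"]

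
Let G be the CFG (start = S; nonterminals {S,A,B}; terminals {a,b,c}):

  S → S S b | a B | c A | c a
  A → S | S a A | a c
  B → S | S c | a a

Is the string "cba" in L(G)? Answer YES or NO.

CNF form of G:
  S -> S X6 | T1 B | T2 A | T2 T1
  A -> S X3 | S X4 | T1 B | T1 T2 | T2 A | T2 T1
  B -> S T2 | S X5 | T1 B | T1 T1 | T2 A | T2 T1
  T0 -> b
  T1 -> a
  T2 -> c
  X3 -> S T0
  X4 -> T1 A
  X5 -> S T0
  X6 -> S T0

Fill CYK table bottom-up:
  [0..0]={T2}  "c"  orig:{}
  [1..1]={T0}  "b"  orig:{}
  [2..2]={T1}  "a"  orig:{}
  [0..1]=∅  "cb"
  [1..2]=∅  "ba"
  [0..2]=∅  "cba"

S ∉ T[0,2] ⇒ NO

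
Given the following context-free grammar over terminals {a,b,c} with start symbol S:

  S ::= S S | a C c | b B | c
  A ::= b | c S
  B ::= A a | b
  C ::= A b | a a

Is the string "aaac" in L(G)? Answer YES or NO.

CNF form of G:
  S -> S S | T1 X3 | T2 B | c
  A -> T0 S | b
  B -> A T1 | b
  C -> A T2 | T1 T1
  T0 -> c
  T1 -> a
  T2 -> b
  X3 -> C T0

CYK table (by increasing span):
  T[0,0] 'a' = {T1}  orig:{}
  T[1,1] 'a' = {T1}  orig:{}
  T[2,2] 'a' = {T1}  orig:{}
  T[3,3] 'c' = {S,T0}  orig:{S}
  T[0,1] 'aa' = {C}
  T[1,2] 'aa' = {C}
  T[2,3] 'ac' = ∅
  T[0,2] 'aaa' = ∅
  T[1,3] 'aac' = {X3}  orig:{}
  T[0,3] 'aaac' = {S}

S ∈ T[0,3] ⇒ YES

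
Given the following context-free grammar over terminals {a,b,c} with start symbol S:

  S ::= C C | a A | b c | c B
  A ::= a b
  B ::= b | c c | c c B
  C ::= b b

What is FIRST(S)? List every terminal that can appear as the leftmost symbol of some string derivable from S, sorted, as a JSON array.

Compute FIRST by fixpoint:
iter 1:
  A via A→a b: +{a}
  B via B→b: +{b}
  B via B→c c: +{c}
  C via C→b b: +{b}
  S via S→C C: +{b}
  S via S→a A: +{a}
  S via S→c B: +{c}
  S: {a,b,c}  A: {a}  B: {b,c}  C: {b}
iter 2: — fixpoint
  S: {a,b,c}  A: {a}  B: {b,c}  C: {b}

FIRST(S) = ["a", "b", "c"]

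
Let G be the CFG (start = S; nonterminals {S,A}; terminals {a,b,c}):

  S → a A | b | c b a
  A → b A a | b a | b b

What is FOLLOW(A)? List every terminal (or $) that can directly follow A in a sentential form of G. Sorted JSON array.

Compute FIRST by fixpoint:
iter 1:
  A via A→b A a: +{b}
  S via S→a A: +{a}
  S via S→b: +{b}
  S via S→c b a: +{c}
  FIRST[S]={a,b,c}  FIRST[A]={b}
iter 2: done
  FIRST[S]={a,b,c}  FIRST[A]={b}

FOLLOW sets:
seed FOLLOW(S) with $
pass 1:
  A→b A a: FOLLOW(A) ⊇ FIRST(a) = {a}; new: +{a}
  S→a A: FOLLOW(A) ⊇ FOLLOW(S) ⊇ {$}; new: +{$}
  FOLLOW(S)={$}  FOLLOW(A)={$,a}
pass 2: (stable)
  FOLLOW(S)={$}  FOLLOW(A)={$,a}

FOLLOW(A) = ["$", "a"]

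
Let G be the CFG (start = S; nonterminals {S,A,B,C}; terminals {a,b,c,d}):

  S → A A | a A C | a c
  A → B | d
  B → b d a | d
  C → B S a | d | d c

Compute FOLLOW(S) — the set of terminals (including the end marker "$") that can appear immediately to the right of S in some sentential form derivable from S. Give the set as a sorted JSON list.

FIRST sets, iterate to fixpoint:
iter 1:
  A via A→d: +{d}
  B via B→b d a: +{b}
  B via B→d: +{d}
  C via C→B S a: +{b,d}
  S via S→A A: +{d}
  S via S→a A C: +{a}
  FIRST(S)={a,d}  FIRST(A)={d}  FIRST(B)={b,d}  FIRST(C)={b,d}
iter 2:
  A via A→B: +{b}
  S via S→A A: +{b}
  FIRST(S)={a,b,d}  FIRST(A)={b,d}  FIRST(B)={b,d}  FIRST(C)={b,d}
iter 3: done
  FIRST(S)={a,b,d}  FIRST(A)={b,d}  FIRST(B)={b,d}  FIRST(C)={b,d}

FOLLOW sets:
initialize: $ ∈ FOLLOW(S)
round 1:
  C→B S a: FOLLOW(B) ⊇ FIRST(S) = {a,b,d}; new: +{a,b,d}
  C→B S a: FOLLOW(S) ⊇ FIRST(a) = {a}; new: +{a}
  S→A A: FOLLOW(A) ⊇ FIRST(A) = {b,d}; new: +{b,d}
  S→A A: FOLLOW(A) ⊇ FOLLOW(S) ⊇ {$,a}; new: +{$,a}
  S→a A C: FOLLOW(C) ⊇ FOLLOW(S) ⊇ {$,a}; new: +{$,a}
  S: {$,a}  A: {$,a,b,d}  B: {a,b,d}  C: {$,a}
round 2:
  A→B: FOLLOW(B) ⊇ FOLLOW(A) ⊇ {$,a,b,d}; new: +{$}
  S: {$,a}  A: {$,a,b,d}  B: {$,a,b,d}  C: {$,a}
round 3: — fixpoint
  S: {$,a}  A: {$,a,b,d}  B: {$,a,b,d}  C: {$,a}

FOLLOW(S) = ["$", "a"]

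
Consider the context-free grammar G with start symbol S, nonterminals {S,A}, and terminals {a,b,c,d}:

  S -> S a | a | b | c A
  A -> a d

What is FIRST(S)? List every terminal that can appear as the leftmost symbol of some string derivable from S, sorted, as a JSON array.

Compute FIRST by fixpoint:
pass 1:
  A via A→a d: +{a}
  S via S→a: +{a}
  S via S→b: +{b}
  S via S→c A: +{c}
  FIRST(S)={a,b,c}  FIRST(A)={a}
pass 2: (no change)
  FIRST(S)={a,b,c}  FIRST(A)={a}

FIRST(S) = ["a", "b", "c"]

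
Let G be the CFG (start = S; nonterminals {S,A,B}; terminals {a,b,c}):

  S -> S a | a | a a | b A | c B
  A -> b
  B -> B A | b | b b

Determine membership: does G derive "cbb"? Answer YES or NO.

CNF form of G:
  S -> S T1 | T0 A | T1 T1 | T2 B | a
  A -> b
  B -> B A | T0 T0 | b
  T0 -> b
  T1 -> a
  T2 -> c

CYK table (by increasing span):
  cell(0,0) c: {T2}  orig:{}
  cell(1,1) b: {A,B,T0}  orig:{A,B}
  cell(2,2) b: {A,B,T0}  orig:{A,B}
  cell(0,1) cb: {S}
  cell(1,2) bb: {B,S}
  cell(0,2) cbb: {S}

S ∈ T[0,2] ⇒ YES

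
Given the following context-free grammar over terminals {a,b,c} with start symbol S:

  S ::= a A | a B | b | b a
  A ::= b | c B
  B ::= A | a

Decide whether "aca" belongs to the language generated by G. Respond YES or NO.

CNF form of G:
  S -> T1 A | T1 B | T2 T1 | b
  A -> T0 B | b
  B -> T0 B | a | b
  T0 -> c
  T1 -> a
  T2 -> b

Fill CYK table bottom-up:
  T[0,0] 'a' = {B,T1}  orig:{B}
  T[1,1] 'c' = {T0}  orig:{}
  T[2,2] 'a' = {B,T1}  orig:{B}
  T[0,1] 'ac' = ∅
  T[1,2] 'ca' = {A,B}
  T[0,2] 'aca' = {S}

S ∈ T[0,2] ⇒ YES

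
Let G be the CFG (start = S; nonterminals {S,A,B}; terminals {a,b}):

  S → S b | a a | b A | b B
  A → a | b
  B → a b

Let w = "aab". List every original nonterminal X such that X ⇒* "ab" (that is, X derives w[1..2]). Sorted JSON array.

Convert to CNF:
  S -> S T1 | T0 T0 | T1 A | T1 B
  A -> a | b
  B -> T0 T1
  T0 -> a
  T1 -> b

Fill CYK table bottom-up (cells [i..j] with 1 ≤ i ≤ j ≤ 2 only):
  [1..1]={A,T0}  "a"  orig:{A}
  [2..2]={A,T1}  "b"  orig:{A}
  [1..2]={B}  "ab"

Original NTs in T[1,2] deriving "ab": ["B"]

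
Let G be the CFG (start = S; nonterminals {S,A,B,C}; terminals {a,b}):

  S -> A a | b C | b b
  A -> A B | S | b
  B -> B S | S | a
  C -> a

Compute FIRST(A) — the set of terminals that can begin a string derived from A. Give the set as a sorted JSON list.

FIRST iteration:
iter 1:
  A via A→b: +{b}
  B via B→a: +{a}
  C via C→a: +{a}
  S via S→A a: +{b}
  S: {b}  A: {b}  B: {a}  C: {a}
iter 2:
  B via B→S: +{b}
  S: {b}  A: {b}  B: {a,b}  C: {a}
iter 3: done
  S: {b}  A: {b}  B: {a,b}  C: {a}

FIRST(A) = ["b"]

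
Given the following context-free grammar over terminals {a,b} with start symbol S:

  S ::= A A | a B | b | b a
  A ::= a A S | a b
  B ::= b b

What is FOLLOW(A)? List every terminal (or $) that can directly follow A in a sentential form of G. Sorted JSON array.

FIRST iteration:
iter 1:
  A via A→a A S: +{a}
  B via B→b b: +{b}
  S via S→A A: +{a}
  S via S→b: +{b}
  FIRST[S]={a,b}  FIRST[A]={a}  FIRST[B]={b}
iter 2: (no change)
  FIRST[S]={a,b}  FIRST[A]={a}  FIRST[B]={b}

Compute FOLLOW by fixpoint:
initialize: $ ∈ FOLLOW(S)
[1]
  A→a A S: FOLLOW(A) ⊇ FIRST(S) = {a,b}; new: +{a,b}
  A→a A S: FOLLOW(S) ⊇ FOLLOW(A) ⊇ {a,b}; new: +{a,b}
  S→A A: FOLLOW(A) ⊇ FOLLOW(S) ⊇ {$,a,b}; new: +{$}
  S→a B: FOLLOW(B) ⊇ FOLLOW(S) ⊇ {$,a,b}; new: +{$,a,b}
  FOLLOW[S]={$,a,b}  FOLLOW[A]={$,a,b}  FOLLOW[B]={$,a,b}
[2] — fixpoint
  FOLLOW[S]={$,a,b}  FOLLOW[A]={$,a,b}  FOLLOW[B]={$,a,b}

FOLLOW(A) = ["$", "a", "b"]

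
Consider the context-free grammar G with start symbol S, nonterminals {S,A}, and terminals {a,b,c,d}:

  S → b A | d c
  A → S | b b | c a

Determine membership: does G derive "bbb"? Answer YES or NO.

CNF form of G:
  S -> T0 A | T3 T1
  A -> T0 A | T0 T0 | T1 T2 | T3 T1
  T0 -> b
  T1 -> c
  T2 -> a
  T3 -> d

Fill CYK table bottom-up:
  T[0,0] 'b' = {T0}  orig:{}
  T[1,1] 'b' = {T0}  orig:{}
  T[2,2] 'b' = {T0}  orig:{}
  T[0,1] 'bb' = {A}
  T[1,2] 'bb' = {A}
  T[0,2] 'bbb' = {A,S}

S ∈ T[0,2] ⇒ YES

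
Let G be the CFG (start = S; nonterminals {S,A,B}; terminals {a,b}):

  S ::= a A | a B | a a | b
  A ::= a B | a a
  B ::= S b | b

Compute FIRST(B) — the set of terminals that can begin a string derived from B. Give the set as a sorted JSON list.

Compute FIRST by fixpoint:
iter 1:
  A via A→a B: +{a}
  B via B→b: +{b}
  S via S→a A: +{a}
  S via S→b: +{b}
  FIRST[S]={a,b}  FIRST[A]={a}  FIRST[B]={b}
iter 2:
  B via B→S b: +{a}
  FIRST[S]={a,b}  FIRST[A]={a}  FIRST[B]={a,b}
iter 3: (stable)
  FIRST[S]={a,b}  FIRST[A]={a}  FIRST[B]={a,b}

FIRST(B) = ["a", "b"]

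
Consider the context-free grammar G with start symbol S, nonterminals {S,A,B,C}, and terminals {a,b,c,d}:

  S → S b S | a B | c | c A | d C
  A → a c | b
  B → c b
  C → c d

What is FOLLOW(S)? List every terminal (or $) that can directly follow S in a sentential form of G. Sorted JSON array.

FIRST sets, iterate to fixpoint:
[1]
  A via A→a c: +{a}
  A via A→b: +{b}
  B via B→c b: +{c}
  C via C→c d: +{c}
  S via S→a B: +{a}
  S via S→c: +{c}
  S via S→d C: +{d}
  FIRST(S)={a,c,d}  FIRST(A)={a,b}  FIRST(B)={c}  FIRST(C)={c}
[2] done
  FIRST(S)={a,c,d}  FIRST(A)={a,b}  FIRST(B)={c}  FIRST(C)={c}

Compute FOLLOW by fixpoint:
seed FOLLOW(S) with $
pass 1:
  S→S b S: FOLLOW(S) ⊇ FIRST(b) = {b}; new: +{b}
  S→a B: FOLLOW(B) ⊇ FOLLOW(S) ⊇ {$,b}; new: +{$,b}
  S→c A: FOLLOW(A) ⊇ FOLLOW(S) ⊇ {$,b}; new: +{$,b}
  S→d C: FOLLOW(C) ⊇ FOLLOW(S) ⊇ {$,b}; new: +{$,b}
  S: {$,b}  A: {$,b}  B: {$,b}  C: {$,b}
pass 2: done
  S: {$,b}  A: {$,b}  B: {$,b}  C: {$,b}

FOLLOW(S) = ["$", "b"]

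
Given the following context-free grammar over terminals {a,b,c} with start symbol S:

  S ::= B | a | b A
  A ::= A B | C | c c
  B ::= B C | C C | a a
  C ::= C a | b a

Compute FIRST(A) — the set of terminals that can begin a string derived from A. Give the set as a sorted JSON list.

Compute FIRST by fixpoint:
[1]
  A via A→c c: +{c}
  B via B→a a: +{a}
  C via C→b a: +{b}
  S via S→B: +{a}
  S via S→b A: +{b}
  FIRST(S)={a,b}  FIRST(A)={c}  FIRST(B)={a}  FIRST(C)={b}
[2]
  A via A→C: +{b}
  B via B→C C: +{b}
  FIRST(S)={a,b}  FIRST(A)={b,c}  FIRST(B)={a,b}  FIRST(C)={b}
[3] done
  FIRST(S)={a,b}  FIRST(A)={b,c}  FIRST(B)={a,b}  FIRST(C)={b}

FIRST(A) = ["b", "c"]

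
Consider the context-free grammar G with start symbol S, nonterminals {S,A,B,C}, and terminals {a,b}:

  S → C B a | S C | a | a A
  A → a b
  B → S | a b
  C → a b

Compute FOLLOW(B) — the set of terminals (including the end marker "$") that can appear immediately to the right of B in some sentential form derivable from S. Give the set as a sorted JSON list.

Compute FIRST by fixpoint:
iter 1:
  A via A→a b: +{a}
  B via B→a b: +{a}
  C via C→a b: +{a}
  S via S→C B a: +{a}
  S: {a}  A: {a}  B: {a}  C: {a}
iter 2: (stable)
  S: {a}  A: {a}  B: {a}  C: {a}

FOLLOW sets:
seed FOLLOW(S) with $
round 1:
  S→C B a: FOLLOW(C) ⊇ FIRST(B) = {a}; new: +{a}
  S→C B a: FOLLOW(B) ⊇ FIRST(a) = {a}; new: +{a}
  S→S C: FOLLOW(S) ⊇ FIRST(C) = {a}; new: +{a}
  S→S C: FOLLOW(C) ⊇ FOLLOW(S) ⊇ {$,a}; new: +{$}
  S→a A: FOLLOW(A) ⊇ FOLLOW(S) ⊇ {$,a}; new: +{$,a}
  FOLLOW[S]={$,a}  FOLLOW[A]={$,a}  FOLLOW[B]={a}  FOLLOW[C]={$,a}
round 2: (stable)
  FOLLOW[S]={$,a}  FOLLOW[A]={$,a}  FOLLOW[B]={a}  FOLLOW[C]={$,a}

FOLLOW(B) = ["a"]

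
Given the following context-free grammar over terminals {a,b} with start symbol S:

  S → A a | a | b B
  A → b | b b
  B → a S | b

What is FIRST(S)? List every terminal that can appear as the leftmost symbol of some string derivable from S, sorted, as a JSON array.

FIRST sets, iterate to fixpoint:
[1]
  A via A→b: +{b}
  B via B→a S: +{a}
  B via B→b: +{b}
  S via S→A a: +{b}
  S via S→a: +{a}
  S: {a,b}  A: {b}  B: {a,b}
[2] — fixpoint
  S: {a,b}  A: {b}  B: {a,b}

FIRST(S) = ["a", "b"]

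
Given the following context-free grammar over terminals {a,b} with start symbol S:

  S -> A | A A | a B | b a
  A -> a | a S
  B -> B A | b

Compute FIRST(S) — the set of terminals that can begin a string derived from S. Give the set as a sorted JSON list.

FIRST iteration:
round 1:
  A via A→a: +{a}
  B via B→b: +{b}
  S via S→A: +{a}
  S via S→b a: +{b}
  FIRST[S]={a,b}  FIRST[A]={a}  FIRST[B]={b}
round 2: (no change)
  FIRST[S]={a,b}  FIRST[A]={a}  FIRST[B]={b}

FIRST(S) = ["a", "b"]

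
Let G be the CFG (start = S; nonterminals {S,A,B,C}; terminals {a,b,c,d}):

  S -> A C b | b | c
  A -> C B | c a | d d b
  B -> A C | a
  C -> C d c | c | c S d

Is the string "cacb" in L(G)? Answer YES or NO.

CNF form of G:
  S -> A X7 | b | c
  A -> C B | T0 T1 | T2 X4
  B -> A C | a
  C -> C X5 | T0 X6 | c
  T0 -> c
  T1 -> a
  T2 -> d
  T3 -> b
  X4 -> T2 T3
  X5 -> T2 T0
  X6 -> S T2
  X7 -> C T3

Fill CYK table bottom-up:
  T[0,0] 'c' = {C,S,T0}  orig:{C,S}
  T[1,1] 'a' = {B,T1}  orig:{B}
  T[2,2] 'c' = {C,S,T0}  orig:{C,S}
  T[3,3] 'b' = {S,T3}  orig:{S}
  T[0,1] 'ca' = {A}
  T[1,2] 'ac' = ∅
  T[2,3] 'cb' = {X7}  orig:{}
  T[0,2] 'cac' = {B}
  T[1,3] 'acb' = ∅
  T[0,3] 'cacb' = {S}

S ∈ T[0,3] ⇒ YES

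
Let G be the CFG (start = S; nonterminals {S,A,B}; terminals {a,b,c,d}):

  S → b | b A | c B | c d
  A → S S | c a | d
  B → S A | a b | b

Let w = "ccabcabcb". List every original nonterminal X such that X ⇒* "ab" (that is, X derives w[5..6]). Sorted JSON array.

Convert to CNF:
  S -> T0 B | T0 T3 | T2 A | b
  A -> S S | T0 T1 | d
  B -> S A | T1 T2 | b
  T0 -> c
  T1 -> a
  T2 -> b
  T3 -> d

CYK fill, restricted to cells inside w[5..6]:
  cell(5,5) a: {T1}  orig:{}
  cell(6,6) b: {B,S,T2}  orig:{B,S}
  cell(5,6) ab: {B}

Original NTs in T[5,6] deriving "ab": ["B"]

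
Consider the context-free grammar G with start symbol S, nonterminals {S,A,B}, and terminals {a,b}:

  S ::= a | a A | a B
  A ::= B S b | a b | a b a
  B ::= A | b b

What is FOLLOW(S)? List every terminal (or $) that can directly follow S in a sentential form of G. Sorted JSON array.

FIRST iteration:
[1]
  A via A→a b: +{a}
  B via B→A: +{a}
  B via B→b b: +{b}
  S via S→a: +{a}
  S: {a}  A: {a}  B: {a,b}
[2]
  A via A→B S b: +{b}
  S: {a}  A: {a,b}  B: {a,b}
[3] — fixpoint
  S: {a}  A: {a,b}  B: {a,b}

Compute FOLLOW by fixpoint:
initialize: $ ∈ FOLLOW(S)
[1]
  A→B S b: FOLLOW(B) ⊇ FIRST(S) = {a}; new: +{a}
  A→B S b: FOLLOW(S) ⊇ FIRST(b) = {b}; new: +{b}
  B→A: FOLLOW(A) ⊇ FOLLOW(B) ⊇ {a}; new: +{a}
  S→a A: FOLLOW(A) ⊇ FOLLOW(S) ⊇ {$,b}; new: +{$,b}
  S→a B: FOLLOW(B) ⊇ FOLLOW(S) ⊇ {$,b}; new: +{$,b}
  FOLLOW[S]={$,b}  FOLLOW[A]={$,a,b}  FOLLOW[B]={$,a,b}
[2] (stable)
  FOLLOW[S]={$,b}  FOLLOW[A]={$,a,b}  FOLLOW[B]={$,a,b}

FOLLOW(S) = ["$", "b"]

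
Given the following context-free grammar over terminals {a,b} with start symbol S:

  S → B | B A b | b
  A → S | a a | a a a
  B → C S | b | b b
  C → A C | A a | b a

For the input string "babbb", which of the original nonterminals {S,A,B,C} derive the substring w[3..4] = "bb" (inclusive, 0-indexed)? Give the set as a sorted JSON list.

CNF form of G:
  S -> B X4 | C S | T0 T0 | b
  A -> B X2 | C S | T0 T0 | T1 T1 | T1 X3 | b
  B -> C S | T0 T0 | b
  C -> A C | A T1 | T0 T1
  T0 -> b
  T1 -> a
  X2 -> A T0
  X3 -> T1 T1
  X4 -> A T0

Fill CYK table bottom-up, restricted to cells inside w[3..4]:
  cell(3,3) b: {A,B,S,T0}  orig:{A,B,S}
  cell(4,4) b: {A,B,S,T0}  orig:{A,B,S}
  cell(3,4) bb: {A,B,S,X2,X4}  orig:{A,B,S}

Original NTs in T[3,4] deriving "bb": ["A", "B", "S"]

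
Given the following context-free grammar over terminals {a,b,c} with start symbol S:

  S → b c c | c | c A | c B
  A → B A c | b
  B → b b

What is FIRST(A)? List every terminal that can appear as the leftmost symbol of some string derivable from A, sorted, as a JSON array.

FIRST sets, iterate to fixpoint:
pass 1:
  A via A→b: +{b}
  B via B→b b: +{b}
  S via S→b c c: +{b}
  S via S→c: +{c}
  FIRST[S]={b,c}  FIRST[A]={b}  FIRST[B]={b}
pass 2: — fixpoint
  FIRST[S]={b,c}  FIRST[A]={b}  FIRST[B]={b}

FIRST(A) = ["b"]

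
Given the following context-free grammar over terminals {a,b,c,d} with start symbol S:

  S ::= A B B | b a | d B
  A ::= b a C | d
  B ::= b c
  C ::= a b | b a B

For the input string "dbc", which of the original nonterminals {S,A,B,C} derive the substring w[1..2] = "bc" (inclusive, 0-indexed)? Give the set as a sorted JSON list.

CNF form of G:
  S -> A X6 | T0 T1 | T3 B
  A -> T0 X4 | d
  B -> T0 T2
  C -> T0 X5 | T1 T0
  T0 -> b
  T1 -> a
  T2 -> c
  T3 -> d
  X4 -> T1 C
  X5 -> T1 B
  X6 -> B B

CYK fill — only the sub-triangle for w[1..2]:
  cell(1,1) b: {T0}  orig:{}
  cell(2,2) c: {T2}  orig:{}
  cell(1,2) bc: {B}

Original NTs in T[1,2] deriving "bc": ["B"]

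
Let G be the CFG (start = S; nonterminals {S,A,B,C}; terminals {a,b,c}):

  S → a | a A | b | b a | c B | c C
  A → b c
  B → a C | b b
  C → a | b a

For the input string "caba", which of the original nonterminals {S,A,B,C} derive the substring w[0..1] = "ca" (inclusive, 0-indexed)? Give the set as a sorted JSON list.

CNF form of G:
  S -> T0 T2 | T1 B | T1 C | T2 A | a | b
  A -> T0 T1
  B -> T0 T0 | T2 C
  C -> T0 T2 | a
  T0 -> b
  T1 -> c
  T2 -> a

CYK table (by increasing span), restricted to cells inside w[0..1]:
  T[0,0] 'c' = {T1}  orig:{}
  T[1,1] 'a' = {C,S,T2}  orig:{C,S}
  T[0,1] 'ca' = {S}

Original NTs in T[0,1] deriving "ca": ["S"]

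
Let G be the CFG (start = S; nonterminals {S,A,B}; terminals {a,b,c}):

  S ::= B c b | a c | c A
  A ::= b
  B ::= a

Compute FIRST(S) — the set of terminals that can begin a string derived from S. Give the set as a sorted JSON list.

FIRST iteration:
iter 1:
  A via A→b: +{b}
  B via B→a: +{a}
  S via S→B c b: +{a}
  S via S→c A: +{c}
  S: {a,c}  A: {b}  B: {a}
iter 2: (stable)
  S: {a,c}  A: {b}  B: {a}

FIRST(S) = ["a", "c"]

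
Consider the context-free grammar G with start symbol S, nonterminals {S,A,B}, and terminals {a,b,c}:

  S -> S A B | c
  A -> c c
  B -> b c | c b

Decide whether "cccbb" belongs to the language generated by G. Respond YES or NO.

CNF form of G:
  S -> S X2 | c
  A -> T0 T0
  B -> T0 T1 | T1 T0
  T0 -> c
  T1 -> b
  X2 -> A B

Fill CYK table bottom-up:
  [0..0]={S,T0}  "c"  orig:{S}
  [1..1]={S,T0}  "c"  orig:{S}
  [2..2]={S,T0}  "c"  orig:{S}
  [3..3]={T1}  "b"  orig:{}
  [4..4]={T1}  "b"  orig:{}
  [0..1]={A}  "cc"
  [1..2]={A}  "cc"
  [2..3]={B}  "cb"
  [3..4]=∅  "bb"
  [0..2]=∅  "ccc"
  [1..3]=∅  "ccb"
  [2..4]=∅  "cbb"
  [0..3]={X2}  "cccb"  orig:{}
  [1..4]=∅  "ccbb"
  [0..4]=∅  "cccbb"

S ∉ T[0,4] ⇒ NO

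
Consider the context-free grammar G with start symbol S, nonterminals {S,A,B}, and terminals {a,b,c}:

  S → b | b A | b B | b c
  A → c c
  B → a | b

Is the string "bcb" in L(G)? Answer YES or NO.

CNF form of G:
  S -> T1 A | T1 B | T1 T0 | b
  A -> T0 T0
  B -> a | b
  T0 -> c
  T1 -> b

Fill CYK table bottom-up:
  cell(0,0) b: {B,S,T1}  orig:{B,S}
  cell(1,1) c: {T0}  orig:{}
  cell(2,2) b: {B,S,T1}  orig:{B,S}
  cell(0,1) bc: {S}
  cell(1,2) cb: ∅
  cell(0,2) bcb: ∅

S ∉ T[0,2] ⇒ NO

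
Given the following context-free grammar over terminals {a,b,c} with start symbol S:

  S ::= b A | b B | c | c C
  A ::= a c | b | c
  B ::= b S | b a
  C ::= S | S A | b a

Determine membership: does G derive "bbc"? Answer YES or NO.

CNF form of G:
  S -> T1 C | T2 A | T2 B | c
  A -> T0 T1 | b | c
  B -> T2 S | T2 T0
  C -> S A | T1 C | T2 A | T2 B | T2 T0 | c
  T0 -> a
  T1 -> c
  T2 -> b

Fill CYK table bottom-up:
  T[0,0] 'b' = {A,T2}  orig:{A}
  T[1,1] 'b' = {A,T2}  orig:{A}
  T[2,2] 'c' = {A,C,S,T1}  orig:{A,C,S}
  T[0,1] 'bb' = {C,S}
  T[1,2] 'bc' = {B,C,S}
  T[0,2] 'bbc' = {B,C,S}

S ∈ T[0,2] ⇒ YES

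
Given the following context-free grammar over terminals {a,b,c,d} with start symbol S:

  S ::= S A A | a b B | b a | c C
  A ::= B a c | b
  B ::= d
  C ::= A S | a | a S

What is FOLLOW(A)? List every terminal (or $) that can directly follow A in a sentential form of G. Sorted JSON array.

FIRST sets, iterate to fixpoint:
pass 1:
  A via A→b: +{b}
  B via B→d: +{d}
  C via C→A S: +{b}
  C via C→a: +{a}
  S via S→a b B: +{a}
  S via S→b a: +{b}
  S via S→c C: +{c}
  S: {a,b,c}  A: {b}  B: {d}  C: {a,b}
pass 2:
  A via A→B a c: +{d}
  C via C→A S: +{d}
  S: {a,b,c}  A: {b,d}  B: {d}  C: {a,b,d}
pass 3: (no change)
  S: {a,b,c}  A: {b,d}  B: {d}  C: {a,b,d}

FOLLOW sets:
FOLLOW(S) := {$}
pass 1:
  A→B a c: FOLLOW(B) ⊇ FIRST(a) = {a}; new: +{a}
  C→A S: FOLLOW(A) ⊇ FIRST(S) = {a,b,c}; new: +{a,b,c}
  S→S A A: FOLLOW(S) ⊇ FIRST(A) = {b,d}; new: +{b,d}
  S→S A A: FOLLOW(A) ⊇ FIRST(A) = {b,d}; new: +{d}
  S→S A A: FOLLOW(A) ⊇ FOLLOW(S) ⊇ {$,b,d}; new: +{$}
  S→a b B: FOLLOW(B) ⊇ FOLLOW(S) ⊇ {$,b,d}; new: +{$,b,d}
  S→c C: FOLLOW(C) ⊇ FOLLOW(S) ⊇ {$,b,d}; new: +{$,b,d}
  S: {$,b,d}  A: {$,a,b,c,d}  B: {$,a,b,d}  C: {$,b,d}
pass 2: (stable)
  S: {$,b,d}  A: {$,a,b,c,d}  B: {$,a,b,d}  C: {$,b,d}

FOLLOW(A) = ["$", "a", "b", "c", "d"]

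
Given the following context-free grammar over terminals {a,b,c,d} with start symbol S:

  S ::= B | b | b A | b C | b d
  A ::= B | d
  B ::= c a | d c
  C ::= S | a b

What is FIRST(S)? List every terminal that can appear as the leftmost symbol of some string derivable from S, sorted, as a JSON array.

FIRST sets, iterate to fixpoint:
iter 1:
  A via A→d: +{d}
  B via B→c a: +{c}
  B via B→d c: +{d}
  C via C→a b: +{a}
  S via S→B: +{c,d}
  S via S→b: +{b}
  S: {b,c,d}  A: {d}  B: {c,d}  C: {a}
iter 2:
  A via A→B: +{c}
  C via C→S: +{b,c,d}
  S: {b,c,d}  A: {c,d}  B: {c,d}  C: {a,b,c,d}
iter 3: done
  S: {b,c,d}  A: {c,d}  B: {c,d}  C: {a,b,c,d}

FIRST(S) = ["b", "c", "d"]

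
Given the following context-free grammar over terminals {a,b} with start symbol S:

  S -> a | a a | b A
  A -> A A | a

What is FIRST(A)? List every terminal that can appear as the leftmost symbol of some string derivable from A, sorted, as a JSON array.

Compute FIRST by fixpoint:
pass 1:
  A via A→a: +{a}
  S via S→a: +{a}
  S via S→b A: +{b}
  FIRST(S)={a,b}  FIRST(A)={a}
pass 2: (no change)
  FIRST(S)={a,b}  FIRST(A)={a}

FIRST(A) = ["a"]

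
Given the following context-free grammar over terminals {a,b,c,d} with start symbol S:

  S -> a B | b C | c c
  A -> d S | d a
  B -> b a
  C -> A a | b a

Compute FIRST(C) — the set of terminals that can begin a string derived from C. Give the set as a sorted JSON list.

FIRST iteration:
[1]
  A via A→d S: +{d}
  B via B→b a: +{b}
  C via C→A a: +{d}
  C via C→b a: +{b}
  S via S→a B: +{a}
  S via S→b C: +{b}
  S via S→c c: +{c}
  S: {a,b,c}  A: {d}  B: {b}  C: {b,d}
[2] (no change)
  S: {a,b,c}  A: {d}  B: {b}  C: {b,d}

FIRST(C) = ["b", "d"]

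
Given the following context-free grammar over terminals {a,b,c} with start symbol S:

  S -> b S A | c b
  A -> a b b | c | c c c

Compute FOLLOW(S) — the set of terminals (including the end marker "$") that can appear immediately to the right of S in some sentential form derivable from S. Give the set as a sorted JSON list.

FIRST iteration:
iter 1:
  A via A→a b b: +{a}
  A via A→c: +{c}
  S via S→b S A: +{b}
  S via S→c b: +{c}
  FIRST(S)={b,c}  FIRST(A)={a,c}
iter 2: — fixpoint
  FIRST(S)={b,c}  FIRST(A)={a,c}

FOLLOW sets:
seed FOLLOW(S) with $
iter 1:
  S→b S A: FOLLOW(S) ⊇ FIRST(A) = {a,c}; new: +{a,c}
  S→b S A: FOLLOW(A) ⊇ FOLLOW(S) ⊇ {$,a,c}; new: +{$,a,c}
  FOLLOW(S)={$,a,c}  FOLLOW(A)={$,a,c}
iter 2: (stable)
  FOLLOW(S)={$,a,c}  FOLLOW(A)={$,a,c}

FOLLOW(S) = ["$", "a", "c"]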